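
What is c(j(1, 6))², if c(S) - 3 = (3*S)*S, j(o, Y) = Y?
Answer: 12321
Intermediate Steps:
c(S) = 3 + 3*S² (c(S) = 3 + (3*S)*S = 3 + 3*S²)
c(j(1, 6))² = (3 + 3*6²)² = (3 + 3*36)² = (3 + 108)² = 111² = 12321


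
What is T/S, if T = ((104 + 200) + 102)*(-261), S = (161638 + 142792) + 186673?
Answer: -11774/54567 ≈ -0.21577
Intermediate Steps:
S = 491103 (S = 304430 + 186673 = 491103)
T = -105966 (T = (304 + 102)*(-261) = 406*(-261) = -105966)
T/S = -105966/491103 = -105966*1/491103 = -11774/54567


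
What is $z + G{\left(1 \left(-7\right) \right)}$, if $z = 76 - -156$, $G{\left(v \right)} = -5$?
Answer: $227$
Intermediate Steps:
$z = 232$ ($z = 76 + 156 = 232$)
$z + G{\left(1 \left(-7\right) \right)} = 232 - 5 = 227$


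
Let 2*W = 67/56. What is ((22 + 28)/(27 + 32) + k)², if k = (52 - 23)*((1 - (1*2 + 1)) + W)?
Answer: 69183202729/43665664 ≈ 1584.4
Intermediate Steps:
W = 67/112 (W = (67/56)/2 = (67*(1/56))/2 = (½)*(67/56) = 67/112 ≈ 0.59821)
k = -4553/112 (k = (52 - 23)*((1 - (1*2 + 1)) + 67/112) = 29*((1 - (2 + 1)) + 67/112) = 29*((1 - 1*3) + 67/112) = 29*((1 - 3) + 67/112) = 29*(-2 + 67/112) = 29*(-157/112) = -4553/112 ≈ -40.652)
((22 + 28)/(27 + 32) + k)² = ((22 + 28)/(27 + 32) - 4553/112)² = (50/59 - 4553/112)² = (-263027/6608)² = 69183202729/43665664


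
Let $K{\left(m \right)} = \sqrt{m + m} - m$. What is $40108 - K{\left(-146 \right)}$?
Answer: $39962 - 2 i \sqrt{73} \approx 39962.0 - 17.088 i$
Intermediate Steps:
$K{\left(m \right)} = - m + \sqrt{2} \sqrt{m}$ ($K{\left(m \right)} = \sqrt{2 m} - m = \sqrt{2} \sqrt{m} - m = - m + \sqrt{2} \sqrt{m}$)
$40108 - K{\left(-146 \right)} = 40108 - \left(\left(-1\right) \left(-146\right) + \sqrt{2} \sqrt{-146}\right) = 40108 - \left(146 + \sqrt{2} i \sqrt{146}\right) = 40108 - \left(146 + 2 i \sqrt{73}\right) = 39962 - 2 i \sqrt{73}$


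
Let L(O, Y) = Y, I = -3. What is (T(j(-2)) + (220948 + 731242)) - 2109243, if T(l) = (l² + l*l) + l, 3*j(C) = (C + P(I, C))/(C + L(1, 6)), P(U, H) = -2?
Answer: -10413478/9 ≈ -1.1571e+6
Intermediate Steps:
j(C) = (-2 + C)/(3*(6 + C)) (j(C) = ((C - 2)/(C + 6))/3 = ((-2 + C)/(6 + C))/3 = (-2 + C)/(3*(6 + C)))
T(l) = l + 2*l² (T(l) = (l² + l²) + l = 2*l² + l = l + 2*l²)
(T(j(-2)) + (220948 + 731242)) - 2109243 = (((-2 - 2)/(3*(6 - 2)))*(1 + 2*((-2 - 2)/(3*(6 - 2)))) + (220948 + 731242)) - 2109243 = (((⅓)*(-4)/4)*(1 + 2*((⅓)*(-4)/4)) + 952190) - 2109243 = (((⅓)*(¼)*(-4))*(1 + 2*((⅓)*(¼)*(-4))) + 952190) - 2109243 = (-(1 + 2*(-⅓))/3 + 952190) - 2109243 = (-(1 - ⅔)/3 + 952190) - 2109243 = (-⅓*⅓ + 952190) - 2109243 = (-⅑ + 952190) - 2109243 = 8569709/9 - 2109243 = -10413478/9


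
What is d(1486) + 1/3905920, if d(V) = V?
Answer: 5804197121/3905920 ≈ 1486.0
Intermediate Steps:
d(1486) + 1/3905920 = 1486 + 1/3905920 = 5804197121/3905920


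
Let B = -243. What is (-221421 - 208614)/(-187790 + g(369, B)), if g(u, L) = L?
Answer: 430035/188033 ≈ 2.2870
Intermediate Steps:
(-221421 - 208614)/(-187790 + g(369, B)) = (-221421 - 208614)/(-187790 - 243) = -430035/(-188033) = -430035*(-1/188033) = 430035/188033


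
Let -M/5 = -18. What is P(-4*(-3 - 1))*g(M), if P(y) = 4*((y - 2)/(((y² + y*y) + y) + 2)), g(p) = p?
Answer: 504/53 ≈ 9.5094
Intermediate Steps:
M = 90 (M = -5*(-18) = 90)
P(y) = 4*(-2 + y)/(2 + y + 2*y²) (P(y) = 4*((-2 + y)/(((y² + y²) + y) + 2)) = 4*((-2 + y)/((2*y² + y) + 2)) = 4*((-2 + y)/((y + 2*y²) + 2)) = 4*((-2 + y)/(2 + y + 2*y²)) = 4*(-2 + y)/(2 + y + 2*y²))
P(-4*(-3 - 1))*g(M) = (4*(-2 - 4*(-3 - 1))/(2 - 4*(-3 - 1) + 2*(-4*(-3 - 1))²))*90 = (4*(-2 - 4*(-4))/(2 - 4*(-4) + 2*(-4*(-4))²))*90 = (4*(-2 + 16)/(2 + 16 + 2*16²))*90 = (4*14/(2 + 16 + 2*256))*90 = (4*14/(2 + 16 + 512))*90 = (4*14/530)*90 = (4*(1/530)*14)*90 = (28/265)*90 = 504/53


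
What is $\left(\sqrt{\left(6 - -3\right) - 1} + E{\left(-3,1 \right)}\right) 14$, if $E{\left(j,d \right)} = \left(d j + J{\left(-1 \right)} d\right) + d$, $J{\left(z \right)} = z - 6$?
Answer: $-126 + 28 \sqrt{2} \approx -86.402$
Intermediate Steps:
$J{\left(z \right)} = -6 + z$ ($J{\left(z \right)} = z - 6 = -6 + z$)
$E{\left(j,d \right)} = - 6 d + d j$ ($E{\left(j,d \right)} = \left(d j + \left(-6 - 1\right) d\right) + d = \left(d j - 7 d\right) + d = \left(- 7 d + d j\right) + d = - 6 d + d j$)
$\left(\sqrt{\left(6 - -3\right) - 1} + E{\left(-3,1 \right)}\right) 14 = \left(\sqrt{\left(6 - -3\right) - 1} + 1 \left(-6 - 3\right)\right) 14 = \left(\sqrt{\left(6 + 3\right) - 1} + 1 \left(-9\right)\right) 14 = \left(\sqrt{9 - 1} - 9\right) 14 = \left(\sqrt{8} - 9\right) 14 = \left(2 \sqrt{2} - 9\right) 14 = \left(-9 + 2 \sqrt{2}\right) 14 = -126 + 28 \sqrt{2}$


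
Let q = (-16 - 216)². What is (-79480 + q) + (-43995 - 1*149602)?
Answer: -219253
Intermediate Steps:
q = 53824 (q = (-232)² = 53824)
(-79480 + q) + (-43995 - 1*149602) = (-79480 + 53824) + (-43995 - 1*149602) = -25656 + (-43995 - 149602) = -25656 - 193597 = -219253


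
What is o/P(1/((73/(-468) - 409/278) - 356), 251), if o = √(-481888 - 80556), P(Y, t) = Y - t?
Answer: -46528730*I*√140611/5839420667 ≈ -2.9879*I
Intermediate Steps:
o = 2*I*√140611 (o = √(-562444) = 2*I*√140611 ≈ 749.96*I)
o/P(1/((73/(-468) - 409/278) - 356), 251) = (2*I*√140611)/(1/((73/(-468) - 409/278) - 356) - 1*251) = (2*I*√140611)/(1/((73*(-1/468) - 409*1/278) - 356) - 251) = (2*I*√140611)/(1/((-73/468 - 409/278) - 356) - 251) = (2*I*√140611)/(1/(-105853/65052 - 356) - 251) = (2*I*√140611)/(1/(-23264365/65052) - 251) = (2*I*√140611)/(-65052/23264365 - 251) = (2*I*√140611)/(-5839420667/23264365) = (2*I*√140611)*(-23264365/5839420667) = -46528730*I*√140611/5839420667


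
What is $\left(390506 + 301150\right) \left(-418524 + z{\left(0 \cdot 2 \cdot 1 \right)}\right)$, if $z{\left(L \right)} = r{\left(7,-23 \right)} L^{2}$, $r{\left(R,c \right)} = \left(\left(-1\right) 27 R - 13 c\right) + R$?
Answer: $-289474635744$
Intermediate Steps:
$r{\left(R,c \right)} = - 26 R - 13 c$ ($r{\left(R,c \right)} = \left(- 27 R - 13 c\right) + R = - 26 R - 13 c$)
$z{\left(L \right)} = 117 L^{2}$ ($z{\left(L \right)} = \left(\left(-26\right) 7 - -299\right) L^{2} = \left(-182 + 299\right) L^{2} = 117 L^{2}$)
$\left(390506 + 301150\right) \left(-418524 + z{\left(0 \cdot 2 \cdot 1 \right)}\right) = \left(390506 + 301150\right) \left(-418524 + 117 \left(0 \cdot 2 \cdot 1\right)^{2}\right) = 691656 \left(-418524 + 117 \left(0 \cdot 1\right)^{2}\right) = 691656 \left(-418524 + 117 \cdot 0^{2}\right) = 691656 \left(-418524 + 117 \cdot 0\right) = 691656 \left(-418524 + 0\right) = 691656 \left(-418524\right) = -289474635744$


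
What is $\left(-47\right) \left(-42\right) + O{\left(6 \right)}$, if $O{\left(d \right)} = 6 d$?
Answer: $2010$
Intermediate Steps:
$\left(-47\right) \left(-42\right) + O{\left(6 \right)} = \left(-47\right) \left(-42\right) + 6 \cdot 6 = 1974 + 36 = 2010$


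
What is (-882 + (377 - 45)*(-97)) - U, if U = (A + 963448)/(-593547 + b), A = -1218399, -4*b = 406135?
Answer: -91990786582/2780323 ≈ -33086.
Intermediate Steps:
b = -406135/4 (b = -¼*406135 = -406135/4 ≈ -1.0153e+5)
U = 1019804/2780323 (U = (-1218399 + 963448)/(-593547 - 406135/4) = -254951/(-2780323/4) = -254951*(-4/2780323) = 1019804/2780323 ≈ 0.36679)
(-882 + (377 - 45)*(-97)) - U = (-882 + (377 - 45)*(-97)) - 1*1019804/2780323 = (-882 + 332*(-97)) - 1019804/2780323 = (-882 - 32204) - 1019804/2780323 = -33086 - 1019804/2780323 = -91990786582/2780323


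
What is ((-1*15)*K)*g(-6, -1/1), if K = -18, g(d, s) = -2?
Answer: -540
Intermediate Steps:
((-1*15)*K)*g(-6, -1/1) = (-1*15*(-18))*(-2) = -15*(-18)*(-2) = 270*(-2) = -540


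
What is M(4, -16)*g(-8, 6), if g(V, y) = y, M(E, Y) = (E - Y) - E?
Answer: 96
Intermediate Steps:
M(E, Y) = -Y
M(4, -16)*g(-8, 6) = -1*(-16)*6 = 16*6 = 96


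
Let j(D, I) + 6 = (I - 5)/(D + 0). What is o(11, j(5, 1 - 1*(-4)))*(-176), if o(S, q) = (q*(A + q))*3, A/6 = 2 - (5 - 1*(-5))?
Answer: -171072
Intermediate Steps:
A = -48 (A = 6*(2 - (5 - 1*(-5))) = 6*(2 - (5 + 5)) = 6*(2 - 1*10) = 6*(2 - 10) = 6*(-8) = -48)
j(D, I) = -6 + (-5 + I)/D (j(D, I) = -6 + (I - 5)/(D + 0) = -6 + (-5 + I)/D)
o(S, q) = 3*q*(-48 + q) (o(S, q) = (q*(-48 + q))*3 = 3*q*(-48 + q))
o(11, j(5, 1 - 1*(-4)))*(-176) = (3*((-5 + (1 - 1*(-4)) - 6*5)/5)*(-48 + (-5 + (1 - 1*(-4)) - 6*5)/5))*(-176) = (3*((-5 + (1 + 4) - 30)/5)*(-48 + (-5 + (1 + 4) - 30)/5))*(-176) = (3*((-5 + 5 - 30)/5)*(-48 + (-5 + 5 - 30)/5))*(-176) = (3*((⅕)*(-30))*(-48 + (⅕)*(-30)))*(-176) = (3*(-6)*(-48 - 6))*(-176) = (3*(-6)*(-54))*(-176) = 972*(-176) = -171072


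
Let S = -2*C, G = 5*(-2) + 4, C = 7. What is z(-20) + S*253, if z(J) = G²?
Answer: -3506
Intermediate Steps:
G = -6 (G = -10 + 4 = -6)
z(J) = 36 (z(J) = (-6)² = 36)
S = -14 (S = -2*7 = -14)
z(-20) + S*253 = 36 - 14*253 = 36 - 3542 = -3506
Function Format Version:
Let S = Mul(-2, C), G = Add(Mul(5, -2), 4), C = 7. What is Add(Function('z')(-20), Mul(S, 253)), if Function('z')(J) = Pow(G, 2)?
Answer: -3506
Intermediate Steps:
G = -6 (G = Add(-10, 4) = -6)
Function('z')(J) = 36 (Function('z')(J) = Pow(-6, 2) = 36)
S = -14 (S = Mul(-2, 7) = -14)
Add(Function('z')(-20), Mul(S, 253)) = Add(36, Mul(-14, 253)) = Add(36, -3542) = -3506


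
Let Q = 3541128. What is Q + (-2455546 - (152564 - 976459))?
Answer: 1909477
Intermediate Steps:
Q + (-2455546 - (152564 - 976459)) = 3541128 + (-2455546 - (152564 - 976459)) = 3541128 + (-2455546 - 1*(-823895)) = 3541128 + (-2455546 + 823895) = 3541128 - 1631651 = 1909477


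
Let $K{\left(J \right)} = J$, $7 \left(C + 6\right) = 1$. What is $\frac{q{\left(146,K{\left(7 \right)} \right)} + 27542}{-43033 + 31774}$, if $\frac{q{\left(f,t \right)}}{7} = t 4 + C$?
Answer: $- \frac{27697}{11259} \approx -2.46$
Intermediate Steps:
$C = - \frac{41}{7}$ ($C = -6 + \frac{1}{7} \cdot 1 = -6 + \frac{1}{7} = - \frac{41}{7} \approx -5.8571$)
$q{\left(f,t \right)} = -41 + 28 t$ ($q{\left(f,t \right)} = 7 \left(t 4 - \frac{41}{7}\right) = 7 \left(4 t - \frac{41}{7}\right) = 7 \left(- \frac{41}{7} + 4 t\right) = -41 + 28 t$)
$\frac{q{\left(146,K{\left(7 \right)} \right)} + 27542}{-43033 + 31774} = \frac{\left(-41 + 28 \cdot 7\right) + 27542}{-43033 + 31774} = \frac{\left(-41 + 196\right) + 27542}{-11259} = \left(155 + 27542\right) \left(- \frac{1}{11259}\right) = 27697 \left(- \frac{1}{11259}\right) = - \frac{27697}{11259}$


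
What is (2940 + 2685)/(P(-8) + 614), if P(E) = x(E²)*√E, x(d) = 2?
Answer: 191875/20946 - 625*I*√2/10473 ≈ 9.1605 - 0.084396*I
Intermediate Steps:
P(E) = 2*√E
(2940 + 2685)/(P(-8) + 614) = (2940 + 2685)/(2*√(-8) + 614) = 5625/(2*(2*I*√2) + 614) = 5625/(4*I*√2 + 614) = 5625/(614 + 4*I*√2)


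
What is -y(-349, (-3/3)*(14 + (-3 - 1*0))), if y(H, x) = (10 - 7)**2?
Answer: -9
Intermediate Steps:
y(H, x) = 9 (y(H, x) = 3**2 = 9)
-y(-349, (-3/3)*(14 + (-3 - 1*0))) = -1*9 = -9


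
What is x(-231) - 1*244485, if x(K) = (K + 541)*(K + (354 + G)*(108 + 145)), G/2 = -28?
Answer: 23056045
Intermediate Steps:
G = -56 (G = 2*(-28) = -56)
x(K) = (541 + K)*(75394 + K) (x(K) = (K + 541)*(K + (354 - 56)*(108 + 145)) = (541 + K)*(K + 298*253) = (541 + K)*(K + 75394) = (541 + K)*(75394 + K))
x(-231) - 1*244485 = (40788154 + (-231)² + 75935*(-231)) - 1*244485 = (40788154 + 53361 - 17540985) - 244485 = 23300530 - 244485 = 23056045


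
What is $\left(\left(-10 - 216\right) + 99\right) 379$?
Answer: $-48133$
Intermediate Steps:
$\left(\left(-10 - 216\right) + 99\right) 379 = \left(-226 + 99\right) 379 = \left(-127\right) 379 = -48133$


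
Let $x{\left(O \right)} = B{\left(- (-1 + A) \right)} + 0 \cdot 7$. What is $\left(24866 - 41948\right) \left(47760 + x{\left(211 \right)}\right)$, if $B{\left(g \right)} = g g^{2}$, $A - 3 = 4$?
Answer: $-812146608$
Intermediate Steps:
$A = 7$ ($A = 3 + 4 = 7$)
$B{\left(g \right)} = g^{3}$
$x{\left(O \right)} = -216$ ($x{\left(O \right)} = \left(- (-1 + 7)\right)^{3} + 0 \cdot 7 = \left(\left(-1\right) 6\right)^{3} + 0 = \left(-6\right)^{3} + 0 = -216 + 0 = -216$)
$\left(24866 - 41948\right) \left(47760 + x{\left(211 \right)}\right) = \left(24866 - 41948\right) \left(47760 - 216\right) = \left(-17082\right) 47544 = -812146608$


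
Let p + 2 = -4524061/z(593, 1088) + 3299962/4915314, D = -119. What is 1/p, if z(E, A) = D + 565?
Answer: -1096115022/11120046523595 ≈ -9.8571e-5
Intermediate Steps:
z(E, A) = 446 (z(E, A) = -119 + 565 = 446)
p = -11120046523595/1096115022 (p = -2 + (-4524061/446 + 3299962/4915314) = -2 + (-4524061*1/446 + 3299962*(1/4915314)) = -2 + (-4524061/446 + 1649981/2457657) = -2 - 11117854293551/1096115022 = -11120046523595/1096115022 ≈ -10145.)
1/p = 1/(-11120046523595/1096115022) = -1096115022/11120046523595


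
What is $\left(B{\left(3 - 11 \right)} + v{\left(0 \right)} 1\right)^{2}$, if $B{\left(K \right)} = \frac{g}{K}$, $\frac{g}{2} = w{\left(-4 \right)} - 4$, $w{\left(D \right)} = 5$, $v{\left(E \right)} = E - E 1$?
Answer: $\frac{1}{16} \approx 0.0625$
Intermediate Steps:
$v{\left(E \right)} = 0$ ($v{\left(E \right)} = E - E = 0$)
$g = 2$ ($g = 2 \left(5 - 4\right) = 2 \cdot 1 = 2$)
$B{\left(K \right)} = \frac{2}{K}$
$\left(B{\left(3 - 11 \right)} + v{\left(0 \right)} 1\right)^{2} = \left(\frac{2}{3 - 11} + 0 \cdot 1\right)^{2} = \left(\frac{2}{3 - 11} + 0\right)^{2} = \left(\frac{2}{-8} + 0\right)^{2} = \left(2 \left(- \frac{1}{8}\right) + 0\right)^{2} = \left(- \frac{1}{4} + 0\right)^{2} = \left(- \frac{1}{4}\right)^{2} = \frac{1}{16}$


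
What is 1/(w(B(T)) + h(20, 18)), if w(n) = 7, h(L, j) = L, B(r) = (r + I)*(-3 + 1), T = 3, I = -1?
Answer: 1/27 ≈ 0.037037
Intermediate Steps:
B(r) = 2 - 2*r (B(r) = (r - 1)*(-3 + 1) = (-1 + r)*(-2) = 2 - 2*r)
1/(w(B(T)) + h(20, 18)) = 1/(7 + 20) = 1/27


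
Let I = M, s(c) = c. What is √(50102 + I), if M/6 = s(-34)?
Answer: √49898 ≈ 223.38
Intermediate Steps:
M = -204 (M = 6*(-34) = -204)
I = -204
√(50102 + I) = √(50102 - 204) = √49898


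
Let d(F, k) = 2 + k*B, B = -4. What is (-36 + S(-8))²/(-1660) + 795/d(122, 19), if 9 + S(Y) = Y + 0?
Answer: -763783/61420 ≈ -12.435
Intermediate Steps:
S(Y) = -9 + Y (S(Y) = -9 + (Y + 0) = -9 + Y)
d(F, k) = 2 - 4*k (d(F, k) = 2 + k*(-4) = 2 - 4*k)
(-36 + S(-8))²/(-1660) + 795/d(122, 19) = (-36 + (-9 - 8))²/(-1660) + 795/(2 - 4*19) = (-36 - 17)²*(-1/1660) + 795/(2 - 76) = (-53)²*(-1/1660) + 795/(-74) = 2809*(-1/1660) + 795*(-1/74) = -2809/1660 - 795/74 = -763783/61420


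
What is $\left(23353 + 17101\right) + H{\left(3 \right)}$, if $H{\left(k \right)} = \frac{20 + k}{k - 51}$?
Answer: $\frac{1941769}{48} \approx 40454.0$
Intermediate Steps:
$H{\left(k \right)} = \frac{20 + k}{-51 + k}$
$\left(23353 + 17101\right) + H{\left(3 \right)} = \left(23353 + 17101\right) + \frac{20 + 3}{-51 + 3} = 40454 + \frac{1}{-48} \cdot 23 = 40454 - \frac{23}{48} = \frac{1941769}{48}$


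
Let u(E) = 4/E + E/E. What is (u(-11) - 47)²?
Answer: 260100/121 ≈ 2149.6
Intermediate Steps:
u(E) = 1 + 4/E (u(E) = 4/E + 1 = 1 + 4/E)
(u(-11) - 47)² = ((4 - 11)/(-11) - 47)² = (-1/11*(-7) - 47)² = (7/11 - 47)² = (-510/11)² = 260100/121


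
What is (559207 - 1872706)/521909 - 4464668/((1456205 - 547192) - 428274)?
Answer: -2961600606973/250902010751 ≈ -11.804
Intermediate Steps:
(559207 - 1872706)/521909 - 4464668/((1456205 - 547192) - 428274) = -1313499*1/521909 - 4464668/(909013 - 428274) = -1313499/521909 - 4464668/480739 = -2961600606973/250902010751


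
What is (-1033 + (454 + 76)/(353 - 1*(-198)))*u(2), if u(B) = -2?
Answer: 1137306/551 ≈ 2064.1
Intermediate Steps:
(-1033 + (454 + 76)/(353 - 1*(-198)))*u(2) = (-1033 + (454 + 76)/(353 - 1*(-198)))*(-2) = (-1033 + 530/(353 + 198))*(-2) = (-1033 + 530/551)*(-2) = -568653/551*(-2) = 1137306/551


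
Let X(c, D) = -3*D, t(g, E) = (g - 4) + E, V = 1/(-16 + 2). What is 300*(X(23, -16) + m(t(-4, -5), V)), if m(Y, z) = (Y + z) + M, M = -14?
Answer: 43950/7 ≈ 6278.6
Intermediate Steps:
V = -1/14 (V = 1/(-14) = -1/14 ≈ -0.071429)
t(g, E) = -4 + E + g (t(g, E) = (-4 + g) + E = -4 + E + g)
m(Y, z) = -14 + Y + z (m(Y, z) = (Y + z) - 14 = -14 + Y + z)
300*(X(23, -16) + m(t(-4, -5), V)) = 300*(-3*(-16) + (-14 + (-4 - 5 - 4) - 1/14)) = 300*(48 + (-14 - 13 - 1/14)) = 300*(48 - 379/14) = 300*(293/14) = 43950/7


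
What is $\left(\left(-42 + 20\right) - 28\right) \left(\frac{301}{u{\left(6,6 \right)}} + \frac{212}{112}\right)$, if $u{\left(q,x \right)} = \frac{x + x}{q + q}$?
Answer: $- \frac{212025}{14} \approx -15145.0$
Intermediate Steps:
$u{\left(q,x \right)} = \frac{x}{q}$ ($u{\left(q,x \right)} = \frac{2 x}{2 q} = 2 x \frac{1}{2 q} = \frac{x}{q}$)
$\left(\left(-42 + 20\right) - 28\right) \left(\frac{301}{u{\left(6,6 \right)}} + \frac{212}{112}\right) = \left(\left(-42 + 20\right) - 28\right) \left(\frac{301}{6 \cdot \frac{1}{6}} + \frac{212}{112}\right) = \left(-22 - 28\right) \left(\frac{301}{6 \cdot \frac{1}{6}} + 212 \cdot \frac{1}{112}\right) = - 50 \left(\frac{301}{1} + \frac{53}{28}\right) = - 50 \left(301 \cdot 1 + \frac{53}{28}\right) = - 50 \left(301 + \frac{53}{28}\right) = \left(-50\right) \frac{8481}{28} = - \frac{212025}{14}$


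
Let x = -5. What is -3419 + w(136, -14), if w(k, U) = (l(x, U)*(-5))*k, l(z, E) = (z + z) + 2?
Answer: 2021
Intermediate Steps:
l(z, E) = 2 + 2*z (l(z, E) = 2*z + 2 = 2 + 2*z)
w(k, U) = 40*k (w(k, U) = ((2 + 2*(-5))*(-5))*k = ((2 - 10)*(-5))*k = (-8*(-5))*k = 40*k)
-3419 + w(136, -14) = -3419 + 40*136 = -3419 + 5440 = 2021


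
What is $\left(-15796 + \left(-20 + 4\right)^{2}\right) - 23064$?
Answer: $-38604$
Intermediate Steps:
$\left(-15796 + \left(-20 + 4\right)^{2}\right) - 23064 = \left(-15796 + \left(-16\right)^{2}\right) - 23064 = \left(-15796 + 256\right) - 23064 = -15540 - 23064 = -38604$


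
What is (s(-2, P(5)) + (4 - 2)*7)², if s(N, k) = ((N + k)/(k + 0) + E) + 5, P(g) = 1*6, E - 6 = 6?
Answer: 9025/9 ≈ 1002.8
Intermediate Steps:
E = 12 (E = 6 + 6 = 12)
P(g) = 6
s(N, k) = 17 + (N + k)/k (s(N, k) = ((N + k)/(k + 0) + 12) + 5 = ((N + k)/k + 12) + 5 = (12 + (N + k)/k) + 5 = 17 + (N + k)/k)
(s(-2, P(5)) + (4 - 2)*7)² = ((18 - 2/6) + (4 - 2)*7)² = ((18 - 2*⅙) + 2*7)² = ((18 - ⅓) + 14)² = (53/3 + 14)² = (95/3)² = 9025/9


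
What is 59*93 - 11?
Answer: 5476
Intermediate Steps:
59*93 - 11 = 5487 - 11 = 5476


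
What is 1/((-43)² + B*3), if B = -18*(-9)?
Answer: 1/2335 ≈ 0.00042827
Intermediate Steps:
B = 162
1/((-43)² + B*3) = 1/((-43)² + 162*3) = 1/(1849 + 486) = 1/2335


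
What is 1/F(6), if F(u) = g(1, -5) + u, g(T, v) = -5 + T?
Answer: ½ ≈ 0.50000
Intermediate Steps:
F(u) = -4 + u (F(u) = (-5 + 1) + u = -4 + u)
1/F(6) = 1/(-4 + 6) = 1/2 = ½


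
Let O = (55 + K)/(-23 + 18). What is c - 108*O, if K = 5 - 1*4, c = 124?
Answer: 6668/5 ≈ 1333.6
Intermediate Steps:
K = 1 (K = 5 - 4 = 1)
O = -56/5 (O = (55 + 1)/(-23 + 18) = 56/(-5) = 56*(-1/5) = -56/5 ≈ -11.200)
c - 108*O = 124 - 108*(-56/5) = 124 + 6048/5 = 6668/5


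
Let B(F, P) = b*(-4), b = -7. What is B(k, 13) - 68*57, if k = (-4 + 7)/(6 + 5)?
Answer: -3848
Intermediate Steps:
k = 3/11 ≈ 0.27273
B(F, P) = 28 (B(F, P) = -7*(-4) = 28)
B(k, 13) - 68*57 = 28 - 68*57 = 28 - 3876 = -3848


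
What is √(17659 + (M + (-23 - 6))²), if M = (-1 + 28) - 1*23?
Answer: 2*√4571 ≈ 135.22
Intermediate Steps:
M = 4 (M = 27 - 23 = 4)
√(17659 + (M + (-23 - 6))²) = √(17659 + (4 + (-23 - 6))²) = √(17659 + (4 - 29)²) = √(17659 + (-25)²) = √(17659 + 625) = √18284 = 2*√4571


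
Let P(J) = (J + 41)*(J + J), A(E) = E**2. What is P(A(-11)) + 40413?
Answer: 79617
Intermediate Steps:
P(J) = 2*J*(41 + J) (P(J) = (41 + J)*(2*J) = 2*J*(41 + J))
P(A(-11)) + 40413 = 2*(-11)**2*(41 + (-11)**2) + 40413 = 2*121*(41 + 121) + 40413 = 2*121*162 + 40413 = 39204 + 40413 = 79617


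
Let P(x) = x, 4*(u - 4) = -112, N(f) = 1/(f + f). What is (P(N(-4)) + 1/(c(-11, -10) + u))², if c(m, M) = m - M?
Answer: 1089/40000 ≈ 0.027225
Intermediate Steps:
N(f) = 1/(2*f)
u = -24 (u = 4 + (¼)*(-112) = 4 - 28 = -24)
(P(N(-4)) + 1/(c(-11, -10) + u))² = ((½)/(-4) + 1/((-11 - 1*(-10)) - 24))² = ((½)*(-¼) + 1/((-11 + 10) - 24))² = (-⅛ + 1/(-1 - 24))² = (-⅛ + 1/(-25))² = (-⅛ - 1/25)² = (-33/200)² = 1089/40000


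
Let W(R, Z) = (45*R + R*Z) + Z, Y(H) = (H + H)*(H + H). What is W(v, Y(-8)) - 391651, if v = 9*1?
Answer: -388686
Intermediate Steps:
v = 9
Y(H) = 4*H**2 (Y(H) = (2*H)*(2*H) = 4*H**2)
W(R, Z) = Z + 45*R + R*Z
W(v, Y(-8)) - 391651 = (4*(-8)**2 + 45*9 + 9*(4*(-8)**2)) - 391651 = (4*64 + 405 + 9*(4*64)) - 391651 = (256 + 405 + 9*256) - 391651 = (256 + 405 + 2304) - 391651 = 2965 - 391651 = -388686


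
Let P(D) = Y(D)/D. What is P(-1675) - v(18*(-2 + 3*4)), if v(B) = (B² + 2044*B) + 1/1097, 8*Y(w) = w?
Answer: -3513207231/8776 ≈ -4.0032e+5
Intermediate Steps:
Y(w) = w/8
P(D) = ⅛ (P(D) = (D/8)/D = ⅛)
v(B) = 1/1097 + B² + 2044*B (v(B) = (B² + 2044*B) + 1/1097 = 1/1097 + B² + 2044*B)
P(-1675) - v(18*(-2 + 3*4)) = ⅛ - (1/1097 + (18*(-2 + 3*4))² + 2044*(18*(-2 + 3*4))) = ⅛ - (1/1097 + (18*(-2 + 12))² + 2044*(18*(-2 + 12))) = ⅛ - (1/1097 + (18*10)² + 2044*(18*10)) = ⅛ - (1/1097 + 180² + 2044*180) = ⅛ - (1/1097 + 32400 + 367920) = ⅛ - 1*439151041/1097 = ⅛ - 439151041/1097 = -3513207231/8776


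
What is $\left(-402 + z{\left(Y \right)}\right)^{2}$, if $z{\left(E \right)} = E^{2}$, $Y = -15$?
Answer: $31329$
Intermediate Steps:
$\left(-402 + z{\left(Y \right)}\right)^{2} = \left(-402 + \left(-15\right)^{2}\right)^{2} = \left(-402 + 225\right)^{2} = \left(-177\right)^{2} = 31329$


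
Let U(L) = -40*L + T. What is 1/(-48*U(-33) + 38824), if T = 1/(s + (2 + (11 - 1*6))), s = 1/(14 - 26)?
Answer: -83/2037064 ≈ -4.0745e-5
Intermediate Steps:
s = -1/12 (s = 1/(-12) = -1/12 ≈ -0.083333)
T = 12/83 (T = 1/(-1/12 + (2 + (11 - 1*6))) = 1/(-1/12 + (2 + (11 - 6))) = 1/(-1/12 + (2 + 5)) = 1/(-1/12 + 7) = 1/(83/12) = 12/83 ≈ 0.14458)
U(L) = 12/83 - 40*L (U(L) = -40*L + 12/83 = 12/83 - 40*L)
1/(-48*U(-33) + 38824) = 1/(-48*(12/83 - 40*(-33)) + 38824) = 1/(-48*(12/83 + 1320) + 38824) = 1/(-48*109572/83 + 38824) = 1/(-5259456/83 + 38824) = 1/(-2037064/83) = -83/2037064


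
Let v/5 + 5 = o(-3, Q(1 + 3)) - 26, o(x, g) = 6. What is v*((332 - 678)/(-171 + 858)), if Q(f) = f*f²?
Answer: 43250/687 ≈ 62.955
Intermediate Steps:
Q(f) = f³
v = -125 (v = -25 + 5*(6 - 26) = -25 + 5*(-20) = -25 - 100 = -125)
v*((332 - 678)/(-171 + 858)) = -125*(332 - 678)/(-171 + 858) = -(-43250)/687 = -125*(-346/687) = 43250/687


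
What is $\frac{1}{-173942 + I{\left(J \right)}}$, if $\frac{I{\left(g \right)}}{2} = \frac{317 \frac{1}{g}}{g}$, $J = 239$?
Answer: $- \frac{57121}{9935740348} \approx -5.749 \cdot 10^{-6}$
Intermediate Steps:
$I{\left(g \right)} = \frac{634}{g^{2}}$ ($I{\left(g \right)} = 2 \frac{317 \frac{1}{g}}{g} = 2 \frac{317}{g^{2}} = \frac{634}{g^{2}}$)
$\frac{1}{-173942 + I{\left(J \right)}} = \frac{1}{-173942 + \frac{634}{57121}} = \frac{1}{- \frac{9935740348}{57121}} = - \frac{57121}{9935740348}$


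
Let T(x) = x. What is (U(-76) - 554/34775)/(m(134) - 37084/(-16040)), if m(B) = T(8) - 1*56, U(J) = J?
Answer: 2120050108/1274218595 ≈ 1.6638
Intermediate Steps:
m(B) = -48 (m(B) = 8 - 1*56 = 8 - 56 = -48)
(U(-76) - 554/34775)/(m(134) - 37084/(-16040)) = (-76 - 554/34775)/(-48 - 37084/(-16040)) = (-76 - 554*1/34775)/(-48 - 37084*(-1/16040)) = (-76 - 554/34775)/(-48 + 9271/4010) = -2643454/(34775*(-183209/4010)) = -2643454/34775*(-4010/183209) = 2120050108/1274218595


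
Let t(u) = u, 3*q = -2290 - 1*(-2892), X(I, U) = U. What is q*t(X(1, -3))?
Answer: -602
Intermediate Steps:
q = 602/3 (q = (-2290 - 1*(-2892))/3 = (-2290 + 2892)/3 = (⅓)*602 = 602/3 ≈ 200.67)
q*t(X(1, -3)) = (602/3)*(-3) = -602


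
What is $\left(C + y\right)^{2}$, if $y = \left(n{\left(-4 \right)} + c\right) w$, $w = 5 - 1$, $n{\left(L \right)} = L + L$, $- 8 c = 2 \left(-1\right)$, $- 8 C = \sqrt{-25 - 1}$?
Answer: $\frac{\left(248 + i \sqrt{26}\right)^{2}}{64} \approx 960.59 + 39.517 i$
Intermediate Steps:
$C = - \frac{i \sqrt{26}}{8}$ ($C = - \frac{\sqrt{-25 - 1}}{8} = - \frac{\sqrt{-26}}{8} = - \frac{i \sqrt{26}}{8} \approx - 0.63738 i$)
$c = \frac{1}{4}$ ($c = - \frac{2 \left(-1\right)}{8} = \left(- \frac{1}{8}\right) \left(-2\right) = \frac{1}{4} \approx 0.25$)
$n{\left(L \right)} = 2 L$
$w = 4$ ($w = 5 - 1 = 4$)
$y = -31$ ($y = \left(2 \left(-4\right) + \frac{1}{4}\right) 4 = \left(-8 + \frac{1}{4}\right) 4 = \left(- \frac{31}{4}\right) 4 = -31$)
$\left(C + y\right)^{2} = \left(- \frac{i \sqrt{26}}{8} - 31\right)^{2} = \left(-31 - \frac{i \sqrt{26}}{8}\right)^{2}$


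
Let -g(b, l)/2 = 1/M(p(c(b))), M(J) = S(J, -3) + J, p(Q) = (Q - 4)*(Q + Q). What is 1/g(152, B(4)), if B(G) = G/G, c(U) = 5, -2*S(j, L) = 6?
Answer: -7/2 ≈ -3.5000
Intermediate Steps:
S(j, L) = -3 (S(j, L) = -½*6 = -3)
B(G) = 1
p(Q) = 2*Q*(-4 + Q) (p(Q) = (-4 + Q)*(2*Q) = 2*Q*(-4 + Q))
M(J) = -3 + J
g(b, l) = -2/7 (g(b, l) = -2/(-3 + 2*5*(-4 + 5)) = -2/(-3 + 2*5*1) = -2/(-3 + 10) = -2/7)
1/g(152, B(4)) = 1/(-2/7) = -7/2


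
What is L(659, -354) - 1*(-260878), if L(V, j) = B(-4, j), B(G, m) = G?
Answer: 260874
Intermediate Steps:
L(V, j) = -4
L(659, -354) - 1*(-260878) = -4 - 1*(-260878) = -4 + 260878 = 260874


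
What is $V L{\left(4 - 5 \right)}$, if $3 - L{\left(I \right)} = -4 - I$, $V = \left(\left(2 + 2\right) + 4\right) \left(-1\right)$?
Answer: $-48$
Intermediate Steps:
$V = -8$ ($V = \left(4 + 4\right) \left(-1\right) = 8 \left(-1\right) = -8$)
$L{\left(I \right)} = 7 + I$ ($L{\left(I \right)} = 3 - \left(-4 - I\right) = 3 + \left(4 + I\right) = 7 + I$)
$V L{\left(4 - 5 \right)} = - 8 \left(7 + \left(4 - 5\right)\right) = - 8 \left(7 - 1\right) = \left(-8\right) 6 = -48$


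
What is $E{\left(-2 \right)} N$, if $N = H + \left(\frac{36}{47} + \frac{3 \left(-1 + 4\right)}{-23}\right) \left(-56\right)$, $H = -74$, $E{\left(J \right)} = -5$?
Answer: $\frac{513370}{1081} \approx 474.9$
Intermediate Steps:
$N = - \frac{102674}{1081}$ ($N = -74 + \left(\frac{36}{47} + \frac{3 \left(-1 + 4\right)}{-23}\right) \left(-56\right) = -74 + \left(36 \cdot \frac{1}{47} + 3 \cdot 3 \left(- \frac{1}{23}\right)\right) \left(-56\right) = -74 + \left(\frac{36}{47} + 9 \left(- \frac{1}{23}\right)\right) \left(-56\right) = -74 + \left(\frac{36}{47} - \frac{9}{23}\right) \left(-56\right) = -74 + \frac{405}{1081} \left(-56\right) = -74 - \frac{22680}{1081} = - \frac{102674}{1081} \approx -94.981$)
$E{\left(-2 \right)} N = \left(-5\right) \left(- \frac{102674}{1081}\right) = \frac{513370}{1081}$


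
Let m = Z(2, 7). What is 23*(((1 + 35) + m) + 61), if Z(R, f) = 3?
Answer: 2300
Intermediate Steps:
m = 3
23*(((1 + 35) + m) + 61) = 23*(((1 + 35) + 3) + 61) = 23*((36 + 3) + 61) = 23*(39 + 61) = 23*100 = 2300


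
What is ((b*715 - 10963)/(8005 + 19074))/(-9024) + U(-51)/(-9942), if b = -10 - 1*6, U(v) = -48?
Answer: 1992008939/404906004672 ≈ 0.0049197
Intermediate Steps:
b = -16 (b = -10 - 6 = -16)
((b*715 - 10963)/(8005 + 19074))/(-9024) + U(-51)/(-9942) = ((-16*715 - 10963)/(8005 + 19074))/(-9024) - 48/(-9942) = ((-11440 - 10963)/27079)*(-1/9024) - 48*(-1/9942) = -22403*1/27079*(-1/9024) + 8/1657 = -22403/27079*(-1/9024) + 8/1657 = 22403/244360896 + 8/1657 = 1992008939/404906004672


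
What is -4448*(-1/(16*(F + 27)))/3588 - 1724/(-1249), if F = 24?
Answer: 157909267/114276006 ≈ 1.3818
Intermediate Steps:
-4448*(-1/(16*(F + 27)))/3588 - 1724/(-1249) = -4448*(-1/(16*(24 + 27)))/3588 - 1724/(-1249) = -4448/(51*(-16))*(1/3588) - 1724*(-1/1249) = -4448/(-816)*(1/3588) + 1724/1249 = -4448*(-1/816)*(1/3588) + 1724/1249 = (278/51)*(1/3588) + 1724/1249 = 139/91494 + 1724/1249 = 157909267/114276006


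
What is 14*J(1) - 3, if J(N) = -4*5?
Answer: -283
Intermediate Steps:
J(N) = -20
14*J(1) - 3 = 14*(-20) - 3 = -280 - 3 = -283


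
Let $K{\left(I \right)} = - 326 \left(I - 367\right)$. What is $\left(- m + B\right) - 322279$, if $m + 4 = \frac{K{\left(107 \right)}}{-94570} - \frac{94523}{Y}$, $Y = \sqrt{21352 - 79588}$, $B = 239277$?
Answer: $- \frac{784903610}{9457} - \frac{94523 i \sqrt{14559}}{29118} \approx -82997.0 - 391.69 i$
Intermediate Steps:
$Y = 2 i \sqrt{14559}$ ($Y = \sqrt{-58236} = 2 i \sqrt{14559} \approx 241.32 i$)
$K{\left(I \right)} = 119642 - 326 I$ ($K{\left(I \right)} = - 326 \left(-367 + I\right) = 119642 - 326 I$)
$m = - \frac{46304}{9457} + \frac{94523 i \sqrt{14559}}{29118}$ ($m = -4 + \left(\frac{119642 - 34882}{-94570} - \frac{94523}{2 i \sqrt{14559}}\right) = -4 + \left(\left(119642 - 34882\right) \left(- \frac{1}{94570}\right) - 94523 \left(- \frac{i \sqrt{14559}}{29118}\right)\right) = -4 + \left(84760 \left(- \frac{1}{94570}\right) + \frac{94523 i \sqrt{14559}}{29118}\right) = -4 - \left(\frac{8476}{9457} - \frac{94523 i \sqrt{14559}}{29118}\right) = - \frac{46304}{9457} + \frac{94523 i \sqrt{14559}}{29118} \approx -4.8963 + 391.69 i$)
$\left(- m + B\right) - 322279 = \left(- (- \frac{46304}{9457} + \frac{94523 i \sqrt{14559}}{29118}) + 239277\right) - 322279 = \left(\left(\frac{46304}{9457} - \frac{94523 i \sqrt{14559}}{29118}\right) + 239277\right) - 322279 = \left(\frac{2262888893}{9457} - \frac{94523 i \sqrt{14559}}{29118}\right) - 322279 = - \frac{784903610}{9457} - \frac{94523 i \sqrt{14559}}{29118}$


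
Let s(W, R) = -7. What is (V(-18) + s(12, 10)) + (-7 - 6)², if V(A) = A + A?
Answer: 126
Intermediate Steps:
V(A) = 2*A
(V(-18) + s(12, 10)) + (-7 - 6)² = (2*(-18) - 7) + (-7 - 6)² = (-36 - 7) + (-13)² = -43 + 169 = 126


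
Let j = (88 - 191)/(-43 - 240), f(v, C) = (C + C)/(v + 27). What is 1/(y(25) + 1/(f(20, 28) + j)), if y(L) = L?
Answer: 20689/530526 ≈ 0.038997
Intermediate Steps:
f(v, C) = 2*C/(27 + v) (f(v, C) = (2*C)/(27 + v) = 2*C/(27 + v))
j = 103/283 (j = -103/(-283) = -103*(-1/283) = 103/283 ≈ 0.36396)
1/(y(25) + 1/(f(20, 28) + j)) = 1/(25 + 1/(2*28/(27 + 20) + 103/283)) = 1/(25 + 1/(2*28/47 + 103/283)) = 1/(25 + 1/(2*28*(1/47) + 103/283)) = 1/(25 + 1/(56/47 + 103/283)) = 1/(25 + 1/(20689/13301)) = 1/(25 + 13301/20689) = 1/(530526/20689) = 20689/530526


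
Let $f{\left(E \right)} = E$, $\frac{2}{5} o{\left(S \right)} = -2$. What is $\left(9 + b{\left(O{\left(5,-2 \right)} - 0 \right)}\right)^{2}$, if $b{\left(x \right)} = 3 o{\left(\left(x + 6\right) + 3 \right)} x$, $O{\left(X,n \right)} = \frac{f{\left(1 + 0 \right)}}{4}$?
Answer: $\frac{441}{16} \approx 27.563$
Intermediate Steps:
$o{\left(S \right)} = -5$ ($o{\left(S \right)} = \frac{5}{2} \left(-2\right) = -5$)
$O{\left(X,n \right)} = \frac{1}{4}$ ($O{\left(X,n \right)} = \frac{1 + 0}{4} = 1 \cdot \frac{1}{4} = \frac{1}{4}$)
$b{\left(x \right)} = - 15 x$ ($b{\left(x \right)} = 3 \left(-5\right) x = - 15 x$)
$\left(9 + b{\left(O{\left(5,-2 \right)} - 0 \right)}\right)^{2} = \left(9 - 15 \left(\frac{1}{4} - 0\right)\right)^{2} = \left(9 - 15 \left(\frac{1}{4} + 0\right)\right)^{2} = \left(9 - \frac{15}{4}\right)^{2} = \left(\frac{21}{4}\right)^{2} = \frac{441}{16}$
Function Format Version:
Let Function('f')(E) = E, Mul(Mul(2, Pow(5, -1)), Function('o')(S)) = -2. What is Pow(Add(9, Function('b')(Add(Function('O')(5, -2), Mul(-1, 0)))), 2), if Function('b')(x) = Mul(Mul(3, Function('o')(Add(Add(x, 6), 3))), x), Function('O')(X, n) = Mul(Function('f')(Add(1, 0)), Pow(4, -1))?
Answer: Rational(441, 16) ≈ 27.563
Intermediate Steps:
Function('o')(S) = -5 (Function('o')(S) = Mul(Rational(5, 2), -2) = -5)
Function('O')(X, n) = Rational(1, 4) (Function('O')(X, n) = Mul(Add(1, 0), Pow(4, -1)) = Mul(1, Rational(1, 4)) = Rational(1, 4))
Function('b')(x) = Mul(-15, x) (Function('b')(x) = Mul(Mul(3, -5), x) = Mul(-15, x))
Pow(Add(9, Function('b')(Add(Function('O')(5, -2), Mul(-1, 0)))), 2) = Pow(Add(9, Mul(-15, Add(Rational(1, 4), Mul(-1, 0)))), 2) = Pow(Add(9, Mul(-15, Add(Rational(1, 4), 0))), 2) = Pow(Add(9, Mul(-15, Rational(1, 4))), 2) = Pow(Add(9, Rational(-15, 4)), 2) = Pow(Rational(21, 4), 2) = Rational(441, 16)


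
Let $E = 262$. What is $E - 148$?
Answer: $114$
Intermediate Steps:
$E - 148 = 262 - 148 = 114$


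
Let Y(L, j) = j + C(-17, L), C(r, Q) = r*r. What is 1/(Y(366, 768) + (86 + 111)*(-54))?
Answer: -1/9581 ≈ -0.00010437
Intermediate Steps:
C(r, Q) = r²
Y(L, j) = 289 + j (Y(L, j) = j + (-17)² = j + 289 = 289 + j)
1/(Y(366, 768) + (86 + 111)*(-54)) = 1/((289 + 768) + (86 + 111)*(-54)) = 1/(1057 + 197*(-54)) = 1/(1057 - 10638) = 1/(-9581) = -1/9581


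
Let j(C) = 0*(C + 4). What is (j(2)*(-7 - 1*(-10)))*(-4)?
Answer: 0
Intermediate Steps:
j(C) = 0 (j(C) = 0*(4 + C) = 0)
(j(2)*(-7 - 1*(-10)))*(-4) = (0*(-7 - 1*(-10)))*(-4) = (0*(-7 + 10))*(-4) = (0*3)*(-4) = 0*(-4) = 0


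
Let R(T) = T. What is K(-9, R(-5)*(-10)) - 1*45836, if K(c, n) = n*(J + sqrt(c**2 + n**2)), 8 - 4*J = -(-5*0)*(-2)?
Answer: -45736 + 50*sqrt(2581) ≈ -43196.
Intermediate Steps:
J = 2 (J = 2 - (-1)*-5*0*(-2)/4 = 2 - (-1)*0*(-2)/4 = 2 - (-1)*0/4 = 2 - 1/4*0 = 2 + 0 = 2)
K(c, n) = n*(2 + sqrt(c**2 + n**2))
K(-9, R(-5)*(-10)) - 1*45836 = (-5*(-10))*(2 + sqrt((-9)**2 + (-5*(-10))**2)) - 1*45836 = 50*(2 + sqrt(81 + 50**2)) - 45836 = 50*(2 + sqrt(81 + 2500)) - 45836 = 50*(2 + sqrt(2581)) - 45836 = (100 + 50*sqrt(2581)) - 45836 = -45736 + 50*sqrt(2581)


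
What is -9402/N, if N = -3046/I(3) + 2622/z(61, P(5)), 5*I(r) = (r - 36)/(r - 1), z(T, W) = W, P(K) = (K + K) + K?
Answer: -775665/90571 ≈ -8.5642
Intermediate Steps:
P(K) = 3*K (P(K) = 2*K + K = 3*K)
I(r) = (-36 + r)/(5*(-1 + r)) (I(r) = ((r - 36)/(r - 1))/5 = ((-36 + r)/(-1 + r))/5 = (-36 + r)/(5*(-1 + r)))
N = 181142/165 (N = -3046*5*(-1 + 3)/(-36 + 3) + 2622/((3*5)) = -3046/((1/5)*(-33)/2) + 2622/15 = -3046/((1/5)*(1/2)*(-33)) + 2622*(1/15) = -3046/(-33/10) + 874/5 = -3046*(-10/33) + 874/5 = 30460/33 + 874/5 = 181142/165 ≈ 1097.8)
-9402/N = -9402/181142/165 = -9402*165/181142 = -775665/90571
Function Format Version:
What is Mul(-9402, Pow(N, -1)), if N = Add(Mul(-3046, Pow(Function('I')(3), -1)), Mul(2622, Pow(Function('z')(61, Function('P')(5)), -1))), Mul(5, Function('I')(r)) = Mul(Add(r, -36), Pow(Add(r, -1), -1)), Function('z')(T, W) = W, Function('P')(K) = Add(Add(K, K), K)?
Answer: Rational(-775665, 90571) ≈ -8.5642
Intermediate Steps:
Function('P')(K) = Mul(3, K) (Function('P')(K) = Add(Mul(2, K), K) = Mul(3, K))
Function('I')(r) = Mul(Rational(1, 5), Pow(Add(-1, r), -1), Add(-36, r)) (Function('I')(r) = Mul(Rational(1, 5), Mul(Add(r, -36), Pow(Add(r, -1), -1))) = Mul(Rational(1, 5), Mul(Add(-36, r), Pow(Add(-1, r), -1))) = Mul(Rational(1, 5), Mul(Pow(Add(-1, r), -1), Add(-36, r))) = Mul(Rational(1, 5), Pow(Add(-1, r), -1), Add(-36, r)))
N = Rational(181142, 165) (N = Add(Mul(-3046, Pow(Mul(Rational(1, 5), Pow(Add(-1, 3), -1), Add(-36, 3)), -1)), Mul(2622, Pow(Mul(3, 5), -1))) = Add(Mul(-3046, Pow(Mul(Rational(1, 5), Pow(2, -1), -33), -1)), Mul(2622, Pow(15, -1))) = Add(Mul(-3046, Pow(Mul(Rational(1, 5), Rational(1, 2), -33), -1)), Mul(2622, Rational(1, 15))) = Add(Mul(-3046, Pow(Rational(-33, 10), -1)), Rational(874, 5)) = Add(Mul(-3046, Rational(-10, 33)), Rational(874, 5)) = Add(Rational(30460, 33), Rational(874, 5)) = Rational(181142, 165) ≈ 1097.8)
Mul(-9402, Pow(N, -1)) = Mul(-9402, Pow(Rational(181142, 165), -1)) = Mul(-9402, Rational(165, 181142)) = Rational(-775665, 90571)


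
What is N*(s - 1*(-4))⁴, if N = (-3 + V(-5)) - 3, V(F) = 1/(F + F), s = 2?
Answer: -39528/5 ≈ -7905.6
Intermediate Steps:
V(F) = 1/(2*F)
N = -61/10 (N = (-3 + (½)/(-5)) - 3 = (-3 + (½)*(-⅕)) - 3 = (-3 - ⅒) - 3 = -31/10 - 3 = -61/10 ≈ -6.1000)
N*(s - 1*(-4))⁴ = -61*(2 - 1*(-4))⁴/10 = -61*(2 + 4)⁴/10 = -61/10*6⁴ = -61/10*1296 = -39528/5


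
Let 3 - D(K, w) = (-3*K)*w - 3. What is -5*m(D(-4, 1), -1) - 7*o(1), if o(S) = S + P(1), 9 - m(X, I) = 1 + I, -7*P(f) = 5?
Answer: -47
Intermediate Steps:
P(f) = -5/7 (P(f) = -⅐*5 = -5/7)
D(K, w) = 6 + 3*K*w (D(K, w) = 3 - ((-3*K)*w - 3) = 3 - (-3*K*w - 3) = 3 - (-3 - 3*K*w) = 3 + (3 + 3*K*w) = 6 + 3*K*w)
m(X, I) = 8 - I (m(X, I) = 9 - (1 + I) = 9 + (-1 - I) = 8 - I)
o(S) = -5/7 + S (o(S) = S - 5/7 = -5/7 + S)
-5*m(D(-4, 1), -1) - 7*o(1) = -5*(8 - 1*(-1)) - 7*(-5/7 + 1) = -5*(8 + 1) - 7*2/7 = -5*9 - 2 = -45 - 2 = -47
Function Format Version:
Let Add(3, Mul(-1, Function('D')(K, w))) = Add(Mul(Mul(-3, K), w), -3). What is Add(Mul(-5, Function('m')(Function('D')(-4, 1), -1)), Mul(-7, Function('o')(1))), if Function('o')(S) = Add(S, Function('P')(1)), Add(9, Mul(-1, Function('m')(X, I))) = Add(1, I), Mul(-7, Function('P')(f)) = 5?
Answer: -47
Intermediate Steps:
Function('P')(f) = Rational(-5, 7) (Function('P')(f) = Mul(Rational(-1, 7), 5) = Rational(-5, 7))
Function('D')(K, w) = Add(6, Mul(3, K, w)) (Function('D')(K, w) = Add(3, Mul(-1, Add(Mul(Mul(-3, K), w), -3))) = Add(3, Mul(-1, Add(Mul(-3, K, w), -3))) = Add(3, Mul(-1, Add(-3, Mul(-3, K, w)))) = Add(3, Add(3, Mul(3, K, w))) = Add(6, Mul(3, K, w)))
Function('m')(X, I) = Add(8, Mul(-1, I)) (Function('m')(X, I) = Add(9, Mul(-1, Add(1, I))) = Add(9, Add(-1, Mul(-1, I))) = Add(8, Mul(-1, I)))
Function('o')(S) = Add(Rational(-5, 7), S) (Function('o')(S) = Add(S, Rational(-5, 7)) = Add(Rational(-5, 7), S))
Add(Mul(-5, Function('m')(Function('D')(-4, 1), -1)), Mul(-7, Function('o')(1))) = Add(Mul(-5, Add(8, Mul(-1, -1))), Mul(-7, Add(Rational(-5, 7), 1))) = Add(Mul(-5, Add(8, 1)), Mul(-7, Rational(2, 7))) = Add(Mul(-5, 9), -2) = Add(-45, -2) = -47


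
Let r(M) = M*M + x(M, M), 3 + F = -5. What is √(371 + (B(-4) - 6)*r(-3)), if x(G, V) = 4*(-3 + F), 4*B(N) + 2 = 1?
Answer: √2359/2 ≈ 24.285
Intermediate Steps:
F = -8 (F = -3 - 5 = -8)
B(N) = -¼ (B(N) = -½ + (¼)*1 = -½ + ¼ = -¼)
x(G, V) = -44 (x(G, V) = 4*(-3 - 8) = 4*(-11) = -44)
r(M) = -44 + M² (r(M) = M*M - 44 = M² - 44 = -44 + M²)
√(371 + (B(-4) - 6)*r(-3)) = √(371 + (-¼ - 6)*(-44 + (-3)²)) = √(371 - 25*(-44 + 9)/4) = √(371 - 25/4*(-35)) = √(371 + 875/4) = √(2359/4) = √2359/2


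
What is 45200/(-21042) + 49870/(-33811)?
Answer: -1288810870/355725531 ≈ -3.6230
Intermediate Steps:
45200/(-21042) + 49870/(-33811) = 45200*(-1/21042) + 49870*(-1/33811) = -22600/10521 - 49870/33811 = -1288810870/355725531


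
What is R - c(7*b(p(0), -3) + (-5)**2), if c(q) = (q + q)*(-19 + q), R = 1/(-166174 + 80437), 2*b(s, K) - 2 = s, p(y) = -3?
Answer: -18433457/171474 ≈ -107.50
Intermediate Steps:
b(s, K) = 1 + s/2
R = -1/85737 (R = 1/(-85737) = -1/85737 ≈ -1.1664e-5)
c(q) = 2*q*(-19 + q) (c(q) = (2*q)*(-19 + q) = 2*q*(-19 + q))
R - c(7*b(p(0), -3) + (-5)**2) = -1/85737 - 2*(7*(1 + (1/2)*(-3)) + (-5)**2)*(-19 + (7*(1 + (1/2)*(-3)) + (-5)**2)) = -1/85737 - 2*(7*(1 - 3/2) + 25)*(-19 + (7*(1 - 3/2) + 25)) = -1/85737 - 2*(7*(-1/2) + 25)*(-19 + (7*(-1/2) + 25)) = -1/85737 - 2*(-7/2 + 25)*(-19 + (-7/2 + 25)) = -1/85737 - 2*43*(-19 + 43/2)/2 = -1/85737 - 2*43*5/(2*2) = -1/85737 - 1*215/2 = -1/85737 - 215/2 = -18433457/171474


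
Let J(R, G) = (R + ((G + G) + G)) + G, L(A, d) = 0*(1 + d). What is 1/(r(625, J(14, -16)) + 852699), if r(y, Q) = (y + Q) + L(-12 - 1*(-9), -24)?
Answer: 1/853274 ≈ 1.1720e-6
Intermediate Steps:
L(A, d) = 0
J(R, G) = R + 4*G (J(R, G) = (R + (2*G + G)) + G = (R + 3*G) + G = R + 4*G)
r(y, Q) = Q + y (r(y, Q) = (y + Q) + 0 = (Q + y) + 0 = Q + y)
1/(r(625, J(14, -16)) + 852699) = 1/(((14 + 4*(-16)) + 625) + 852699) = 1/(((14 - 64) + 625) + 852699) = 1/((-50 + 625) + 852699) = 1/(575 + 852699) = 1/853274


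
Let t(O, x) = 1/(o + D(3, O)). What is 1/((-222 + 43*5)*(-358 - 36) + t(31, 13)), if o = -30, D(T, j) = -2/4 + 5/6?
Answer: 89/245459 ≈ 0.00036259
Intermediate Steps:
D(T, j) = ⅓ (D(T, j) = -2*¼ + 5*(⅙) = -½ + ⅚ = ⅓)
t(O, x) = -3/89 (t(O, x) = 1/(-30 + ⅓) = 1/(-89/3) = -3/89)
1/((-222 + 43*5)*(-358 - 36) + t(31, 13)) = 1/((-222 + 43*5)*(-358 - 36) - 3/89) = 1/((-222 + 215)*(-394) - 3/89) = 1/(-7*(-394) - 3/89) = 1/(2758 - 3/89) = 1/(245459/89) = 89/245459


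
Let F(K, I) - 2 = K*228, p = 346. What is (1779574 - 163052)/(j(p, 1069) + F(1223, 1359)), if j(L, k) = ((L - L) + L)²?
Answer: 808261/199281 ≈ 4.0559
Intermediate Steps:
F(K, I) = 2 + 228*K (F(K, I) = 2 + K*228 = 2 + 228*K)
j(L, k) = L² (j(L, k) = (0 + L)² = L²)
(1779574 - 163052)/(j(p, 1069) + F(1223, 1359)) = (1779574 - 163052)/(346² + (2 + 228*1223)) = 1616522/(119716 + (2 + 278844)) = 1616522/(119716 + 278846) = 1616522/398562 = 1616522*(1/398562) = 808261/199281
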